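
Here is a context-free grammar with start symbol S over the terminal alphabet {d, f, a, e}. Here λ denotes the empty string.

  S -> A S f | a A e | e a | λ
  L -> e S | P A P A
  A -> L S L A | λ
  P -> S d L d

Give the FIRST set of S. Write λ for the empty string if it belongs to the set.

FIRST(S): from S->A S f we get {a, d, e, f}; from S->a A e we get {a}; from S->e a we get {e}; from S->λ we get {λ}. So FIRST(S) = {λ, a, d, e, f}.
FIRST(P): from P->S d L d we get {a, d, e, f}. So FIRST(P) = {a, d, e, f}.
FIRST(L): from L->e S we get {e}; from L->P A P A we get {a, d, e, f}. So FIRST(L) = {a, d, e, f}.
FIRST(A): from A->L S L A we get {a, d, e, f}; from A->λ we get {λ}. So FIRST(A) = {λ, a, d, e, f}.

{λ, a, d, e, f}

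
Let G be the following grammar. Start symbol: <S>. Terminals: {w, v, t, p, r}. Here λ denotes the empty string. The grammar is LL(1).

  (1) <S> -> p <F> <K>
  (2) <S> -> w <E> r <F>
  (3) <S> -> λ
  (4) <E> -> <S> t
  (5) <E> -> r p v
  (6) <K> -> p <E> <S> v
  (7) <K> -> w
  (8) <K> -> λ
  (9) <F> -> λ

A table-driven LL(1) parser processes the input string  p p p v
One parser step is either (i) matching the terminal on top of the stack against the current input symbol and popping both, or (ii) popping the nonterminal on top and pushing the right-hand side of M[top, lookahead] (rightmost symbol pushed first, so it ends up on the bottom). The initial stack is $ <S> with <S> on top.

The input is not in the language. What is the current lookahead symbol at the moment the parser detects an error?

step 1: stack=$ <S>  input=p p p v $  — expand <S> -> p <F> <K>
step 2: stack=$ <K> <F> p  input=p p p v $  — match p
step 3: stack=$ <K> <F>  input=p p v $  — expand <F> -> λ
step 4: stack=$ <K>  input=p p v $  — expand <K> -> p <E> <S> v
step 5: stack=$ v <S> <E> p  input=p p v $  — match p
step 6: stack=$ v <S> <E>  input=p v $  — expand <E> -> <S> t
step 7: stack=$ v <S> t <S>  input=p v $  — expand <S> -> p <F> <K>
step 8: stack=$ v <S> t <K> <F> p  input=p v $  — match p
step 9: stack=$ v <S> t <K> <F>  input=v $  — expand <F> -> λ
step 10: stack=$ v <S> t <K>  input=v $  — expand <K> -> λ
step 11: stack=$ v <S> t  input=v $  — error: top is terminal t but lookahead is v

v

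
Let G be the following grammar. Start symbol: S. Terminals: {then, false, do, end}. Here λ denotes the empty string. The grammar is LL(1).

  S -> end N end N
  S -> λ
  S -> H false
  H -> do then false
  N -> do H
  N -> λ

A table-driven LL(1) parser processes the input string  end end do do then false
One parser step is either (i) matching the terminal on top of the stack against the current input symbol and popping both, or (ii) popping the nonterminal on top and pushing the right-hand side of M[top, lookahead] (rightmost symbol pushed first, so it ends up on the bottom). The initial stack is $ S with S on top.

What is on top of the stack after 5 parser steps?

do

step 1: stack=$ S  input=end end do do then false $  — expand S -> end N end N
step 2: stack=$ N end N end  input=end end do do then false $  — match end
step 3: stack=$ N end N  input=end do do then false $  — expand N -> λ
step 4: stack=$ N end  input=end do do then false $  — match end
step 5: stack=$ N  input=do do then false $  — expand N -> do H
Stack after step 5: $ H do (top = do).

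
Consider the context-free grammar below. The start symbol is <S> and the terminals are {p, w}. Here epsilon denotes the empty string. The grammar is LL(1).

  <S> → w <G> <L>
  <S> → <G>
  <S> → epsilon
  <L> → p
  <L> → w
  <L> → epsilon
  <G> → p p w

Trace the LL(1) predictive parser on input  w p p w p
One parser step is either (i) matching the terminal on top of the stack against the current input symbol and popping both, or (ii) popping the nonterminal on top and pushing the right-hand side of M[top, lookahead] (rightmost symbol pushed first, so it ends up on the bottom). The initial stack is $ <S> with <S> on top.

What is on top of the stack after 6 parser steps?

     Stack        Input        Action
  1  $ <S>        w p p w p $  expand <S> → w <G> <L>
  2  $ <L> <G> w  w p p w p $  match w
  3  $ <L> <G>    p p w p $    expand <G> → p p w
  4  $ <L> w p p  p p w p $    match p
  5  $ <L> w p    p w p $      match p
  6  $ <L> w      w p $        match w
Stack after step 6: $ <L> (top = <L>).

<L>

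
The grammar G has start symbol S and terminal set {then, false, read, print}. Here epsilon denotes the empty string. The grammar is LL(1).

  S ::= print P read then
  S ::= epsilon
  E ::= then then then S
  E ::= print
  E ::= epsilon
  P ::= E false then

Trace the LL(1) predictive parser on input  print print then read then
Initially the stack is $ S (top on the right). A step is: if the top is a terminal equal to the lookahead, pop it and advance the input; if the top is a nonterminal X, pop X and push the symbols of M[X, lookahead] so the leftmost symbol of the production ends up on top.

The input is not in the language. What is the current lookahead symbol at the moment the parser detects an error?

then

step 1: stack=$ S  input=print print then read then $  — expand S ::= print P read then
step 2: stack=$ then read P print  input=print print then read then $  — match print
step 3: stack=$ then read P  input=print then read then $  — expand P ::= E false then
step 4: stack=$ then read then false E  input=print then read then $  — expand E ::= print
step 5: stack=$ then read then false print  input=print then read then $  — match print
step 6: stack=$ then read then false  input=then read then $  — error: top is terminal false but lookahead is then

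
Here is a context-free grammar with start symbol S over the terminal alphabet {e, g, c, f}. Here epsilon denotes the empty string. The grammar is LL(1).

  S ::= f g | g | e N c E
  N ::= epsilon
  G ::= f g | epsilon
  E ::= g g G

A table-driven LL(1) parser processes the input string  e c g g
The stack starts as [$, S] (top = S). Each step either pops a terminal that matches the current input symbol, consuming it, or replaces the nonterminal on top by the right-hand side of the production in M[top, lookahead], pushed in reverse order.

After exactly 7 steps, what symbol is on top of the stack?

G

step 1: stack=$ S  input=e c g g $  — expand S ::= e N c E
step 2: stack=$ E c N e  input=e c g g $  — match e
step 3: stack=$ E c N  input=c g g $  — expand N ::= epsilon
step 4: stack=$ E c  input=c g g $  — match c
step 5: stack=$ E  input=g g $  — expand E ::= g g G
step 6: stack=$ G g g  input=g g $  — match g
step 7: stack=$ G g  input=g $  — match g
Stack after step 7: $ G (top = G).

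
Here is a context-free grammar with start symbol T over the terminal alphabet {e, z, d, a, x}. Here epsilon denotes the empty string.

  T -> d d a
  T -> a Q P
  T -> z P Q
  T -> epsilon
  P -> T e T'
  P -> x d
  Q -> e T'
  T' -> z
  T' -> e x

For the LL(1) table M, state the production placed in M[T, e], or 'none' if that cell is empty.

FIRST(T) = {epsilon, a, d, z}
FIRST(Q) = {e}
FIRST(T') = {e, z}
FIRST(P) = {a, d, e, x, z}  (via T e T')
FOLLOW(T) includes $ since T is the start symbol.
FOLLOW(T): in P->T e T', T is followed by e T' with FIRST {e}. Thus FOLLOW(T) = {$, e}.
For T -> d d a: FIRST(d d a) = {d}, so it goes in M[T, t] for t ∈ {d}.
For T -> a Q P: FIRST(a Q P) = {a}, so it goes in M[T, t] for t ∈ {a}.
For T -> z P Q: FIRST(z P Q) = {z}, so it goes in M[T, t] for t ∈ {z}.
For T -> epsilon: FIRST(epsilon) = {epsilon}, so it goes in M[T, t] for t ∈ {}; since epsilon ∈ FIRST, also for every t ∈ FOLLOW(T) = {$, e}.

T -> epsilon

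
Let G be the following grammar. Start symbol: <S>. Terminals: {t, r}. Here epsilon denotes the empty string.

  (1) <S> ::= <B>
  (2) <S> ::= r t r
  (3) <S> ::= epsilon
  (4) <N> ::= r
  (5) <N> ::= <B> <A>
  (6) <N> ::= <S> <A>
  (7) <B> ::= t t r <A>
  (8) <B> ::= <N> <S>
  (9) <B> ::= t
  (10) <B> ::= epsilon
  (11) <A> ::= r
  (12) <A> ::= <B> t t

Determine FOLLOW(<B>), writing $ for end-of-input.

FIRST(<S>): from <S>::=<B> we get {epsilon, r, t}; from <S>::=r t r we get {r}; from <S>::=epsilon we get {epsilon}. So FIRST(<S>) = {epsilon, r, t}.
FIRST(<N>): from <N>::=r we get {r}; from <N>::=<B> <A> we get {r, t}; from <N>::=<S> <A> we get {r, t}. So FIRST(<N>) = {r, t}.
FIRST(<B>): from <B>::=t t r <A> we get {t}; from <B>::=<N> <S> we get {r, t}; from <B>::=t we get {t}; from <B>::=epsilon we get {epsilon}. So FIRST(<B>) = {epsilon, r, t}.
FIRST(<A>): from <A>::=r we get {r}; from <A>::=<B> t t we get {r, t}. So FIRST(<A>) = {r, t}.
FOLLOW(<S>) includes $ since <S> is the start symbol.
FOLLOW(<S>): in <N>::=<S> <A>, <S> is followed by <A> with FIRST {r, t}; in <B>::=<N> <S>, the suffix after <S> is empty, so FOLLOW(<S>) ⊇ FOLLOW(<B>) = {$, r, t}. Thus FOLLOW(<S>) = {$, r, t}.
FOLLOW(<B>): in <S>::=<B>, the suffix after <B> is empty, so FOLLOW(<B>) ⊇ FOLLOW(<S>) = {$, r, t}; in <N>::=<B> <A>, <B> is followed by <A> with FIRST {r, t}; in <A>::=<B> t t, <B> is followed by t t with FIRST {t}. Thus FOLLOW(<B>) = {$, r, t}.
FOLLOW(<N>): in <B>::=<N> <S>, <N> is followed by <S> with FIRST {epsilon, r, t}; in <B>::=<N> <S>, the suffix after <N> is nullable, so FOLLOW(<N>) ⊇ FOLLOW(<B>) = {$, r, t}. Thus FOLLOW(<N>) = {$, r, t}.
FOLLOW(<A>): in <N>::=<B> <A>, the suffix after <A> is empty, so FOLLOW(<A>) ⊇ FOLLOW(<N>) = {$, r, t}; in <N>::=<S> <A>, the suffix after <A> is empty, so FOLLOW(<A>) ⊇ FOLLOW(<N>) = {$, r, t}; in <B>::=t t r <A>, the suffix after <A> is empty, so FOLLOW(<A>) ⊇ FOLLOW(<B>) = {$, r, t}. Thus FOLLOW(<A>) = {$, r, t}.

{$, r, t}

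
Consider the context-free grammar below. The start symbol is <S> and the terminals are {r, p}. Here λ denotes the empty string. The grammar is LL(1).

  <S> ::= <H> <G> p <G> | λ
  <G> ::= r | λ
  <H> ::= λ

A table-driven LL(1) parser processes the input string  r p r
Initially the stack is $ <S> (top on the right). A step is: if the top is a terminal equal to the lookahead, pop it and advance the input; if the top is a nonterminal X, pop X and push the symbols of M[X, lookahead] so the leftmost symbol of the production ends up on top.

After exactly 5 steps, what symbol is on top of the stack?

step 1: stack=$ <S>  input=r p r $  — expand <S> ::= <H> <G> p <G>
step 2: stack=$ <G> p <G> <H>  input=r p r $  — expand <H> ::= λ
step 3: stack=$ <G> p <G>  input=r p r $  — expand <G> ::= r
step 4: stack=$ <G> p r  input=r p r $  — match r
step 5: stack=$ <G> p  input=p r $  — match p
Stack after step 5: $ <G> (top = <G>).

<G>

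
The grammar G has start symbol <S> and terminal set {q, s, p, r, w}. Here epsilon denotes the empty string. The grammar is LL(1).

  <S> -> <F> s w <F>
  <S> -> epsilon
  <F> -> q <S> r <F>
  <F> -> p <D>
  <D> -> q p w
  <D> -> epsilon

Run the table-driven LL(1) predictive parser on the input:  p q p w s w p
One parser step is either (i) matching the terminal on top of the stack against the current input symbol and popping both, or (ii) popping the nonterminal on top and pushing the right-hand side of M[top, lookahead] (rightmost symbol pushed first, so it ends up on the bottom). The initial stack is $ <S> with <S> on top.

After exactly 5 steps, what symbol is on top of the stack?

step 1: stack=$ <S>  input=p q p w s w p $  — expand <S> -> <F> s w <F>
step 2: stack=$ <F> w s <F>  input=p q p w s w p $  — expand <F> -> p <D>
step 3: stack=$ <F> w s <D> p  input=p q p w s w p $  — match p
step 4: stack=$ <F> w s <D>  input=q p w s w p $  — expand <D> -> q p w
step 5: stack=$ <F> w s w p q  input=q p w s w p $  — match q
Stack after step 5: $ <F> w s w p (top = p).

p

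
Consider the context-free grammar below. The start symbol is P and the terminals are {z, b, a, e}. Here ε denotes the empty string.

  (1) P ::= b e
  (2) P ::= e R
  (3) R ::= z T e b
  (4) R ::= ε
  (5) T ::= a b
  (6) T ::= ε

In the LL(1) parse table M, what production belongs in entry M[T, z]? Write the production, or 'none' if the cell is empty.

none

FIRST(P): from P::=b e we get {b}; from P::=e R we get {e}. So FIRST(P) = {b, e}.
FIRST(R): from R::=z T e b we get {z}; from R::=ε we get {ε}. So FIRST(R) = {ε, z}.
FIRST(T): from T::=a b we get {a}; from T::=ε we get {ε}. So FIRST(T) = {ε, a}.
FOLLOW(P) includes $ since P is the start symbol.
FOLLOW(T): in R::=z T e b, T is followed by e b with FIRST {e}. Thus FOLLOW(T) = {e}.
For T ::= a b: FIRST(a b) = {a}, so it goes in M[T, t] for t ∈ {a}.
For T ::= ε: FIRST(ε) = {ε}, so it goes in M[T, t] for t ∈ {}; since ε ∈ FIRST, also for every t ∈ FOLLOW(T) = {e}.
None of these place a production in M[T, z].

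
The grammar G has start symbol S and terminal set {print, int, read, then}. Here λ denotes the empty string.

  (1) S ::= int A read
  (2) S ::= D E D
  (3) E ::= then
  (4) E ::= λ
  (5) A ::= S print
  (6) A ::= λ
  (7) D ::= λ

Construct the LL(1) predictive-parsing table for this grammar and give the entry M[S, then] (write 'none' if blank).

FIRST(E) = {λ, then}
FIRST(D) = {λ}
FIRST(S) = {λ, int, then}  (via D E D)
FIRST(A) = {λ, int, print, then}  (via S print)
FOLLOW(S) includes $ since S is the start symbol.
FOLLOW(S): in A::=S print, S is followed by print with FIRST {print}. Thus FOLLOW(S) = {$, print}.
For S ::= int A read: FIRST(int A read) = {int}, so it goes in M[S, t] for t ∈ {int}.
For S ::= D E D: FIRST(D E D) = {λ, then}, so it goes in M[S, t] for t ∈ {then}; since λ ∈ FIRST, also for every t ∈ FOLLOW(S) = {$, print}.

S ::= D E D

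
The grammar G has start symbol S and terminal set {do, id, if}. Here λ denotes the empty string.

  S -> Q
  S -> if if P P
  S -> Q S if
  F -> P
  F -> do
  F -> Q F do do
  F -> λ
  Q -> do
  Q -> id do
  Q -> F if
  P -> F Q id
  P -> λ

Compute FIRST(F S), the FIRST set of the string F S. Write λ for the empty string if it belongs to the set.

FIRST(S) = {do, id, if}  (via Q, Q S if)
FIRST(F) = {λ, do, id, if}  (via P, Q F do do)
FIRST(Q) = {do, id, if}  (via F if)
FIRST(P) = {λ, do, id, if}  (via F Q id)
FIRST(F S): take FIRST of each symbol in turn, carrying on past any symbol whose FIRST contains λ; result {do, id, if}.

{do, id, if}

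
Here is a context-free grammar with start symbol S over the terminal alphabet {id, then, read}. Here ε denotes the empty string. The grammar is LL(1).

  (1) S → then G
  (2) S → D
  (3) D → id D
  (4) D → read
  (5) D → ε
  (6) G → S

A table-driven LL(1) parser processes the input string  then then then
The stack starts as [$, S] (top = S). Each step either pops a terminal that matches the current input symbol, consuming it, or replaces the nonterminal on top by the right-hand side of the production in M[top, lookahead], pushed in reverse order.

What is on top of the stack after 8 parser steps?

G

     Stack     Input             Action
  1  $ S       then then then $  expand S → then G
  2  $ G then  then then then $  match then
  3  $ G       then then $       expand G → S
  4  $ S       then then $       expand S → then G
  5  $ G then  then then $       match then
  6  $ G       then $            expand G → S
  7  $ S       then $            expand S → then G
  8  $ G then  then $            match then
Stack after step 8: $ G (top = G).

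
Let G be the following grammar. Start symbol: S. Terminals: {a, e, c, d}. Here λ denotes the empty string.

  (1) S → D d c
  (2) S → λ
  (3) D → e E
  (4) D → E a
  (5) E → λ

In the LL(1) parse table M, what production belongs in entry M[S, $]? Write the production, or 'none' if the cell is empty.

S → λ

FIRST(E) = {λ}
FIRST(D) = {a, e}  (via E a)
FIRST(S) = {λ, a, e}  (via D d c)
FOLLOW(S) includes $ since S is the start symbol.
FOLLOW(S): S appears on no right-hand side. Thus FOLLOW(S) = {$}.
For S → D d c: FIRST(D d c) = {a, e}, so it goes in M[S, t] for t ∈ {a, e}.
For S → λ: FIRST(λ) = {λ}, so it goes in M[S, t] for t ∈ {}; since λ ∈ FIRST, also for every t ∈ FOLLOW(S) = {$}.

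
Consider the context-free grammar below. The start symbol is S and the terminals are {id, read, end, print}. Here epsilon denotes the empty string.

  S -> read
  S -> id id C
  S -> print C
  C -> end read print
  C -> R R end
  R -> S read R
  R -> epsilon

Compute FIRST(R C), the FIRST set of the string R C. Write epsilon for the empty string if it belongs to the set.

FIRST(S): from S->read we get {read}; from S->id id C we get {id}; from S->print C we get {print}. So FIRST(S) = {id, print, read}.
FIRST(R): from R->S read R we get {id, print, read}; from R->epsilon we get {epsilon}. So FIRST(R) = {epsilon, id, print, read}.
FIRST(C): from C->end read print we get {end}; from C->R R end we get {end, id, print, read}. So FIRST(C) = {end, id, print, read}.
FIRST(R C): take FIRST of each symbol in turn, carrying on past any symbol whose FIRST contains epsilon; result {end, id, print, read}.

{end, id, print, read}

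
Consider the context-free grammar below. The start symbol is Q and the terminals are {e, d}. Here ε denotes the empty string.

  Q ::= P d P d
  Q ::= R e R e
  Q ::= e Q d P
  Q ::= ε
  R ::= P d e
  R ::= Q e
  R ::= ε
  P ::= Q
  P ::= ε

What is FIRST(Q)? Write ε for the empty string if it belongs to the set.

{ε, d, e}

FIRST(Q): from Q::=P d P d we get {d, e}; from Q::=R e R e we get {d, e}; from Q::=e Q d P we get {e}; from Q::=ε we get {ε}. So FIRST(Q) = {ε, d, e}.
FIRST(P): from P::=Q we get {ε, d, e}; from P::=ε we get {ε}. So FIRST(P) = {ε, d, e}.
FIRST(R): from R::=P d e we get {d, e}; from R::=Q e we get {d, e}; from R::=ε we get {ε}. So FIRST(R) = {ε, d, e}.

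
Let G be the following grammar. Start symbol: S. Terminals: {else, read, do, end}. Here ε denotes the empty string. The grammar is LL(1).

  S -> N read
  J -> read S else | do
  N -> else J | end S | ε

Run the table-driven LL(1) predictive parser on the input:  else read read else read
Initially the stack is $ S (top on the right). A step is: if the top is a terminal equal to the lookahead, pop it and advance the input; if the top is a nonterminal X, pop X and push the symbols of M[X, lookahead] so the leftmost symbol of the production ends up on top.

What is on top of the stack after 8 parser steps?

else

     Stack               Input                       Action
  1  $ S                 else read read else read $  expand S -> N read
  2  $ read N            else read read else read $  expand N -> else J
  3  $ read J else       else read read else read $  match else
  4  $ read J            read read else read $       expand J -> read S else
  5  $ read else S read  read read else read $       match read
  6  $ read else S       read else read $            expand S -> N read
  7  $ read else read N  read else read $            expand N -> ε
  8  $ read else read    read else read $            match read
Stack after step 8: $ read else (top = else).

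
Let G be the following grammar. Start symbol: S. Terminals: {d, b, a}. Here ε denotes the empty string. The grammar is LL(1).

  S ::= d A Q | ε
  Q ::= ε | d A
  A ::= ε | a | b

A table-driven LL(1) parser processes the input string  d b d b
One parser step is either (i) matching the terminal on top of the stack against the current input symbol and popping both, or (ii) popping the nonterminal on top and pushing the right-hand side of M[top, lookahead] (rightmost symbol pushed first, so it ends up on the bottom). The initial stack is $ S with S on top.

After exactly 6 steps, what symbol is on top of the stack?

A

     Stack    Input      Action
  1  $ S      d b d b $  expand S ::= d A Q
  2  $ Q A d  d b d b $  match d
  3  $ Q A    b d b $    expand A ::= b
  4  $ Q b    b d b $    match b
  5  $ Q      d b $      expand Q ::= d A
  6  $ A d    d b $      match d
Stack after step 6: $ A (top = A).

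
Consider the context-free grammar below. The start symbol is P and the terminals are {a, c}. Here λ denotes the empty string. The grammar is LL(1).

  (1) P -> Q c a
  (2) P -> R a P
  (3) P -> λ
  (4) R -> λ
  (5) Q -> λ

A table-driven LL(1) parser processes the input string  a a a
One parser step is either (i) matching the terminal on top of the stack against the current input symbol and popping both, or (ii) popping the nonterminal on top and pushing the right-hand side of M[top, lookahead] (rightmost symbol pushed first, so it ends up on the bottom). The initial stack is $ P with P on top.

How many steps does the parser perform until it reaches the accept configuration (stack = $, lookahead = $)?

10

      Stack    Input    Action
   1  $ P      a a a $  expand P -> R a P
   2  $ P a R  a a a $  expand R -> λ
   3  $ P a    a a a $  match a
   4  $ P      a a $    expand P -> R a P
   5  $ P a R  a a $    expand R -> λ
   6  $ P a    a a $    match a
   7  $ P      a $      expand P -> R a P
   8  $ P a R  a $      expand R -> λ
   9  $ P a    a $      match a
  10  $ P      $        expand P -> λ
Accept reached after 10 steps.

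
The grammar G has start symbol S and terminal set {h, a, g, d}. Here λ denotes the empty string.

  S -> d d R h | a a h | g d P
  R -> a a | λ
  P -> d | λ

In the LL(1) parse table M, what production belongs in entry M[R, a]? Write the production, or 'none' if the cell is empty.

FIRST(S): from S->d d R h we get {d}; from S->a a h we get {a}; from S->g d P we get {g}. So FIRST(S) = {a, d, g}.
FIRST(R): from R->a a we get {a}; from R->λ we get {λ}. So FIRST(R) = {λ, a}.
FIRST(P): from P->d we get {d}; from P->λ we get {λ}. So FIRST(P) = {λ, d}.
FOLLOW(S) includes $ since S is the start symbol.
FOLLOW(R): in S->d d R h, R is followed by h with FIRST {h}. Thus FOLLOW(R) = {h}.
For R -> a a: FIRST(a a) = {a}, so it goes in M[R, t] for t ∈ {a}.
For R -> λ: FIRST(λ) = {λ}, so it goes in M[R, t] for t ∈ {}; since λ ∈ FIRST, also for every t ∈ FOLLOW(R) = {h}.

R -> a a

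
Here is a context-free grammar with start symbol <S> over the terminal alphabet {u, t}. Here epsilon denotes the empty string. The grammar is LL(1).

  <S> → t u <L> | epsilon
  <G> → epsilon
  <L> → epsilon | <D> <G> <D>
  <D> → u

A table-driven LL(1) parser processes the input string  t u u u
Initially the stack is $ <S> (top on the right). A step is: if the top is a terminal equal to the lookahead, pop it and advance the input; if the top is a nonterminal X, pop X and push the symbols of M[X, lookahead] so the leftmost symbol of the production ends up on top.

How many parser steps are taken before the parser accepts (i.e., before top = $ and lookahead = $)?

9

     Stack          Input      Action
  1  $ <S>          t u u u $  expand <S> → t u <L>
  2  $ <L> u t      t u u u $  match t
  3  $ <L> u        u u u $    match u
  4  $ <L>          u u $      expand <L> → <D> <G> <D>
  5  $ <D> <G> <D>  u u $      expand <D> → u
  6  $ <D> <G> u    u u $      match u
  7  $ <D> <G>      u $        expand <G> → epsilon
  8  $ <D>          u $        expand <D> → u
  9  $ u            u $        match u
Accept reached after 9 steps.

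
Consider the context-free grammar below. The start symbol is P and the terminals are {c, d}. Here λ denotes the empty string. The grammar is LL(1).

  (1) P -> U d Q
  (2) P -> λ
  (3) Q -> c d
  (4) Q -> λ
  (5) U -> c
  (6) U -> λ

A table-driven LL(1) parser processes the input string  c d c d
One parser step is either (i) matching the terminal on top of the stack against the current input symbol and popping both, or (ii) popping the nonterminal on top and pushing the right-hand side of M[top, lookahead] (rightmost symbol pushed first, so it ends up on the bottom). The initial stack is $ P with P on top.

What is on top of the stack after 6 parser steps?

     Stack    Input      Action
  1  $ P      c d c d $  expand P -> U d Q
  2  $ Q d U  c d c d $  expand U -> c
  3  $ Q d c  c d c d $  match c
  4  $ Q d    d c d $    match d
  5  $ Q      c d $      expand Q -> c d
  6  $ d c    c d $      match c
Stack after step 6: $ d (top = d).

d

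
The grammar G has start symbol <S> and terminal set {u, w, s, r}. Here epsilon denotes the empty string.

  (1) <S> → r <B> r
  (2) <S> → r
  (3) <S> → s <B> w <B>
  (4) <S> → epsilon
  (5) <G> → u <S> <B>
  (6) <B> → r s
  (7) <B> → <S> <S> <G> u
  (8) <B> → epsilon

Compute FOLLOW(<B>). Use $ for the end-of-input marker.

{$, r, s, u, w}

FIRST(<S>) = {epsilon, r, s}
FIRST(<G>) = {u}
FIRST(<B>) = {epsilon, r, s, u}  (via <S> <S> <G> u)
FOLLOW(<S>) includes $ since <S> is the start symbol.
FOLLOW(<G>): in <B>→<S> <S> <G> u, <G> is followed by u with FIRST {u}. Thus FOLLOW(<G>) = {u}.
FOLLOW(<S>): in <G>→u <S> <B>, <S> is followed by <B> with FIRST {epsilon, r, s, u}; in <G>→u <S> <B>, the suffix after <S> is nullable, so FOLLOW(<S>) ⊇ FOLLOW(<G>) = {u}; in <B>→<S> <S> <G> u (occurrence 1), <S> is followed by <S> <G> u with FIRST {r, s, u}; in <B>→<S> <S> <G> u (occurrence 2), <S> is followed by <G> u with FIRST {u}. Thus FOLLOW(<S>) = {$, r, s, u}.
FOLLOW(<B>): in <S>→r <B> r, <B> is followed by r with FIRST {r}; in <S>→s <B> w <B> (occurrence 1), <B> is followed by w <B> with FIRST {w}; in <S>→s <B> w <B> (occurrence 2), the suffix after <B> is empty, so FOLLOW(<B>) ⊇ FOLLOW(<S>) = {$, r, s, u}; in <G>→u <S> <B>, the suffix after <B> is empty, so FOLLOW(<B>) ⊇ FOLLOW(<G>) = {u}. Thus FOLLOW(<B>) = {$, r, s, u, w}.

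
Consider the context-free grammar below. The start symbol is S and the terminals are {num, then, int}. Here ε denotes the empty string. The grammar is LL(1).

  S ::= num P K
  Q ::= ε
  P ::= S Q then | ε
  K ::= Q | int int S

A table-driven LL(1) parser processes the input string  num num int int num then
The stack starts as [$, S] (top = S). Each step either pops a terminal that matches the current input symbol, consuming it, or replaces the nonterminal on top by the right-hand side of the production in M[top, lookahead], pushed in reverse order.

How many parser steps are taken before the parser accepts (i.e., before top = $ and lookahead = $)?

18

      Stack                 Input                       Action
   1  $ S                   num num int int num then $  expand S ::= num P K
   2  $ K P num             num num int int num then $  match num
   3  $ K P                 num int int num then $      expand P ::= S Q then
   4  $ K then Q S          num int int num then $      expand S ::= num P K
   5  $ K then Q K P num    num int int num then $      match num
   6  $ K then Q K P        int int num then $          expand P ::= ε
   7  $ K then Q K          int int num then $          expand K ::= int int S
   8  $ K then Q S int int  int int num then $          match int
   9  $ K then Q S int      int num then $              match int
  10  $ K then Q S          num then $                  expand S ::= num P K
  11  $ K then Q K P num    num then $                  match num
  12  $ K then Q K P        then $                      expand P ::= ε
  13  $ K then Q K          then $                      expand K ::= Q
  14  $ K then Q Q          then $                      expand Q ::= ε
  15  $ K then Q            then $                      expand Q ::= ε
  16  $ K then              then $                      match then
  17  $ K                   $                           expand K ::= Q
  18  $ Q                   $                           expand Q ::= ε
Accept reached after 18 steps.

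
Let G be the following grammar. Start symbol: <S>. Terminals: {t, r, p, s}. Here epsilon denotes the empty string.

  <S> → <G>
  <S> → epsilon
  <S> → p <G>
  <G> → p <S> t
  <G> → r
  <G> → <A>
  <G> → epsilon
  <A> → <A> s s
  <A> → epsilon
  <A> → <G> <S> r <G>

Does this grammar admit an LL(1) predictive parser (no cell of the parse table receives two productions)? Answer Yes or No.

No

FIRST(<S>) = {epsilon, p, r, s}
FIRST(<G>) = {epsilon, p, r, s}
FIRST(<A>) = {epsilon, p, r, s}
FOLLOW(<S>) = {$, r, t}
FOLLOW(<G>) = {$, p, r, s, t}
FOLLOW(<A>) = {$, p, r, s, t}
Cell M[<A>, p] receives both <A> → <A> s s and <A> → epsilon and <A> → <G> <S> r <G> — the grammar is not LL(1).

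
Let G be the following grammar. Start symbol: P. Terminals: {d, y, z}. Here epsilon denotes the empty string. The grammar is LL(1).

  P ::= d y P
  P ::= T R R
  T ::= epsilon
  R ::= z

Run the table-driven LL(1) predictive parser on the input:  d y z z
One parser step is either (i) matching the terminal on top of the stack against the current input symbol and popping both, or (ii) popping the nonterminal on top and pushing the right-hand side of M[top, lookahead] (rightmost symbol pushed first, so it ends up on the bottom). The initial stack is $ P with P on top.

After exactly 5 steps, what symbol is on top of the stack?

R

step 1: stack=$ P  input=d y z z $  — expand P ::= d y P
step 2: stack=$ P y d  input=d y z z $  — match d
step 3: stack=$ P y  input=y z z $  — match y
step 4: stack=$ P  input=z z $  — expand P ::= T R R
step 5: stack=$ R R T  input=z z $  — expand T ::= epsilon
Stack after step 5: $ R R (top = R).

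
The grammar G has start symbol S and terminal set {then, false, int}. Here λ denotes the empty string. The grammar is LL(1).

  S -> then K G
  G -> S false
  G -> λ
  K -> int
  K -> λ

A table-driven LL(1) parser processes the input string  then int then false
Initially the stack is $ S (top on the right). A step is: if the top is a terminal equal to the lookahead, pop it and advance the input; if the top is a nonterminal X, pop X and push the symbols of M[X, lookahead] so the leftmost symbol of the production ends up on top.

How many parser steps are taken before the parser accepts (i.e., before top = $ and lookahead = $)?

      Stack             Input                  Action
   1  $ S               then int then false $  expand S -> then K G
   2  $ G K then        then int then false $  match then
   3  $ G K             int then false $       expand K -> int
   4  $ G int           int then false $       match int
   5  $ G               then false $           expand G -> S false
   6  $ false S         then false $           expand S -> then K G
   7  $ false G K then  then false $           match then
   8  $ false G K       false $                expand K -> λ
   9  $ false G         false $                expand G -> λ
  10  $ false           false $                match false
Accept reached after 10 steps.

10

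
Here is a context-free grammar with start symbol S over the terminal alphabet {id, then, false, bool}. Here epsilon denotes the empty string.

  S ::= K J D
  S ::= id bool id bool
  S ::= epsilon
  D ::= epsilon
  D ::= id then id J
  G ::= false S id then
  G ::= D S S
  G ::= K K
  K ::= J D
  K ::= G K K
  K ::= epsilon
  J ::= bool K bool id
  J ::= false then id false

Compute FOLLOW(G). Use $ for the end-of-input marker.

FIRST(D) = {epsilon, id}
FIRST(J) = {bool, false}
FIRST(S) = {epsilon, bool, false, id}  (via K J D)
FIRST(G) = {epsilon, bool, false, id}  (via D S S, K K)
FIRST(K) = {epsilon, bool, false, id}  (via J D, G K K)
FOLLOW(S) includes $ since S is the start symbol.
FOLLOW(S): in G::=false S id then, S is followed by id then with FIRST {id}; in G::=D S S (occurrence 1), S is followed by S with FIRST {epsilon, bool, false, id}; in G::=D S S (occurrence 1), the suffix after S is nullable, so FOLLOW(S) ⊇ FOLLOW(G) = {bool, false, id}; in G::=D S S (occurrence 2), the suffix after S is empty, so FOLLOW(S) ⊇ FOLLOW(G) = {bool, false, id}. Thus FOLLOW(S) = {$, bool, false, id}.
FOLLOW(D): in S::=K J D, the suffix after D is empty, so FOLLOW(D) ⊇ FOLLOW(S) = {$, bool, false, id}; in G::=D S S, D is followed by S S with FIRST {epsilon, bool, false, id}; in G::=D S S, the suffix after D is nullable, so FOLLOW(D) ⊇ FOLLOW(G) = {bool, false, id}; in K::=J D, the suffix after D is empty, so FOLLOW(D) ⊇ FOLLOW(K) = {bool, false, id}. Thus FOLLOW(D) = {$, bool, false, id}.
FOLLOW(G): in K::=G K K, G is followed by K K with FIRST {epsilon, bool, false, id}; in K::=G K K, the suffix after G is nullable, so FOLLOW(G) ⊇ FOLLOW(K) = {bool, false, id}. Thus FOLLOW(G) = {bool, false, id}.
FOLLOW(K): in S::=K J D, K is followed by J D with FIRST {bool, false}; in G::=K K (occurrence 1), K is followed by K with FIRST {epsilon, bool, false, id}; in G::=K K (occurrence 1), the suffix after K is nullable, so FOLLOW(K) ⊇ FOLLOW(G) = {bool, false, id}; in G::=K K (occurrence 2), the suffix after K is empty, so FOLLOW(K) ⊇ FOLLOW(G) = {bool, false, id}; in K::=G K K (occurrence 1), K is followed by K with FIRST {epsilon, bool, false, id}; in K::=G K K (occurrence 1), the suffix after K is nullable (adds nothing new); in K::=G K K (occurrence 2), the suffix after K is empty (adds nothing new); in J::=bool K bool id, K is followed by bool id with FIRST {bool}. Thus FOLLOW(K) = {bool, false, id}.
FOLLOW(J): in S::=K J D, J is followed by D with FIRST {epsilon, id}; in S::=K J D, the suffix after J is nullable, so FOLLOW(J) ⊇ FOLLOW(S) = {$, bool, false, id}; in D::=id then id J, the suffix after J is empty, so FOLLOW(J) ⊇ FOLLOW(D) = {$, bool, false, id}; in K::=J D, J is followed by D with FIRST {epsilon, id}; in K::=J D, the suffix after J is nullable, so FOLLOW(J) ⊇ FOLLOW(K) = {bool, false, id}. Thus FOLLOW(J) = {$, bool, false, id}.

{bool, false, id}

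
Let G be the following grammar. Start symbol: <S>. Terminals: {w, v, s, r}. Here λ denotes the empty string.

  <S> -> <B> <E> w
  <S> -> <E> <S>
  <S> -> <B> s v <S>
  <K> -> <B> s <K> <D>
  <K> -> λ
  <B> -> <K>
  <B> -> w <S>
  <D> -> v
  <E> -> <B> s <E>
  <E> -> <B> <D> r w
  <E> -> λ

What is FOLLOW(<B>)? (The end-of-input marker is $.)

FIRST(<D>): from <D>->v we get {v}. So FIRST(<D>) = {v}.
FIRST(<S>): from <S>-><B> <E> w we get {s, v, w}; from <S>-><E> <S> we get {s, v, w}; from <S>-><B> s v <S> we get {s, w}. So FIRST(<S>) = {s, v, w}.
FIRST(<K>): from <K>-><B> s <K> <D> we get {s, w}; from <K>->λ we get {λ}. So FIRST(<K>) = {λ, s, w}.
FIRST(<B>): from <B>-><K> we get {λ, s, w}; from <B>->w <S> we get {w}. So FIRST(<B>) = {λ, s, w}.
FIRST(<E>): from <E>-><B> s <E> we get {s, w}; from <E>-><B> <D> r w we get {s, v, w}; from <E>->λ we get {λ}. So FIRST(<E>) = {λ, s, v, w}.
FOLLOW(<S>) includes $ since <S> is the start symbol.
FOLLOW(<B>): in <S>-><B> <E> w, <B> is followed by <E> w with FIRST {s, v, w}; in <S>-><B> s v <S>, <B> is followed by s v <S> with FIRST {s}; in <K>-><B> s <K> <D>, <B> is followed by s <K> <D> with FIRST {s}; in <E>-><B> s <E>, <B> is followed by s <E> with FIRST {s}; in <E>-><B> <D> r w, <B> is followed by <D> r w with FIRST {v}. Thus FOLLOW(<B>) = {s, v, w}.
FOLLOW(<S>): in <S>-><E> <S>, the suffix after <S> is empty (adds nothing new); in <S>-><B> s v <S>, the suffix after <S> is empty (adds nothing new); in <B>->w <S>, the suffix after <S> is empty, so FOLLOW(<S>) ⊇ FOLLOW(<B>) = {s, v, w}. Thus FOLLOW(<S>) = {$, s, v, w}.
FOLLOW(<K>): in <K>-><B> s <K> <D>, <K> is followed by <D> with FIRST {v}; in <B>-><K>, the suffix after <K> is empty, so FOLLOW(<K>) ⊇ FOLLOW(<B>) = {s, v, w}. Thus FOLLOW(<K>) = {s, v, w}.
FOLLOW(<D>): in <K>-><B> s <K> <D>, the suffix after <D> is empty, so FOLLOW(<D>) ⊇ FOLLOW(<K>) = {s, v, w}; in <E>-><B> <D> r w, <D> is followed by r w with FIRST {r}. Thus FOLLOW(<D>) = {r, s, v, w}.
FOLLOW(<E>): in <S>-><B> <E> w, <E> is followed by w with FIRST {w}; in <S>-><E> <S>, <E> is followed by <S> with FIRST {s, v, w}; in <E>-><B> s <E>, the suffix after <E> is empty (adds nothing new). Thus FOLLOW(<E>) = {s, v, w}.

{s, v, w}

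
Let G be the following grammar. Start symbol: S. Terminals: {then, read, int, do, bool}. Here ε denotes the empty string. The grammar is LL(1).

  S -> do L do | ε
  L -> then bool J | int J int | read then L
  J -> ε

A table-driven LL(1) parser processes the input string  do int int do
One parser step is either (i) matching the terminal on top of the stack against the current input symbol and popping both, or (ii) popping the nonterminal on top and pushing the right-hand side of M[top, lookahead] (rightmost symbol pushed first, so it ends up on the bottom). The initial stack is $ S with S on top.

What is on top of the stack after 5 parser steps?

int

step 1: stack=$ S  input=do int int do $  — expand S -> do L do
step 2: stack=$ do L do  input=do int int do $  — match do
step 3: stack=$ do L  input=int int do $  — expand L -> int J int
step 4: stack=$ do int J int  input=int int do $  — match int
step 5: stack=$ do int J  input=int do $  — expand J -> ε
Stack after step 5: $ do int (top = int).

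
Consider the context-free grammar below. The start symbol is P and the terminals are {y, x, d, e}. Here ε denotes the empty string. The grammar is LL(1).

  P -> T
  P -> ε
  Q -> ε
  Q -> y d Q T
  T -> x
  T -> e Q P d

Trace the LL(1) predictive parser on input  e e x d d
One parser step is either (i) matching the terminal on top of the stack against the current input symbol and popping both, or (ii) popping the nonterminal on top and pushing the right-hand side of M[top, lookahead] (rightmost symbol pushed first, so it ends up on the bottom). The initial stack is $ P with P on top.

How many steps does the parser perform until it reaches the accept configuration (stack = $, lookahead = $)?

step 1: stack=$ P  input=e e x d d $  — expand P -> T
step 2: stack=$ T  input=e e x d d $  — expand T -> e Q P d
step 3: stack=$ d P Q e  input=e e x d d $  — match e
step 4: stack=$ d P Q  input=e x d d $  — expand Q -> ε
step 5: stack=$ d P  input=e x d d $  — expand P -> T
step 6: stack=$ d T  input=e x d d $  — expand T -> e Q P d
step 7: stack=$ d d P Q e  input=e x d d $  — match e
step 8: stack=$ d d P Q  input=x d d $  — expand Q -> ε
step 9: stack=$ d d P  input=x d d $  — expand P -> T
step 10: stack=$ d d T  input=x d d $  — expand T -> x
step 11: stack=$ d d x  input=x d d $  — match x
step 12: stack=$ d d  input=d d $  — match d
step 13: stack=$ d  input=d $  — match d
Accept reached after 13 steps.

13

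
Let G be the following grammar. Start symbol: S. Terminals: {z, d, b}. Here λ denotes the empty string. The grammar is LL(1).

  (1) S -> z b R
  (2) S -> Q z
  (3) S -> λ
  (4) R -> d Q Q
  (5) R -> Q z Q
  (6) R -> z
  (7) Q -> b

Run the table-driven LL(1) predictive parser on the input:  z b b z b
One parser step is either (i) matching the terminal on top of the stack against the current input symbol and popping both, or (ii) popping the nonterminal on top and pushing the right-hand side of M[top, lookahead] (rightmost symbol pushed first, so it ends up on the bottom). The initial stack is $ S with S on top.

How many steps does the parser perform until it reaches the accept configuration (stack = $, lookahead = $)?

step 1: stack=$ S  input=z b b z b $  — expand S -> z b R
step 2: stack=$ R b z  input=z b b z b $  — match z
step 3: stack=$ R b  input=b b z b $  — match b
step 4: stack=$ R  input=b z b $  — expand R -> Q z Q
step 5: stack=$ Q z Q  input=b z b $  — expand Q -> b
step 6: stack=$ Q z b  input=b z b $  — match b
step 7: stack=$ Q z  input=z b $  — match z
step 8: stack=$ Q  input=b $  — expand Q -> b
step 9: stack=$ b  input=b $  — match b
Accept reached after 9 steps.

9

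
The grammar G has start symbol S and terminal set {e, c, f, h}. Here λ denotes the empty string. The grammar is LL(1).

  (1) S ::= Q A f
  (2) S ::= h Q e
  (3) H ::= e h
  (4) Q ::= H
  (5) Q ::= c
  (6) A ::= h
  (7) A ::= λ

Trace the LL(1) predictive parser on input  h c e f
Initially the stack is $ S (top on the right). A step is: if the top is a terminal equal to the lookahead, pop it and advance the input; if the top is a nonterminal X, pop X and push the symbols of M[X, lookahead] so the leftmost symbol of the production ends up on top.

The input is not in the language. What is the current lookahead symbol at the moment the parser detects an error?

step 1: stack=$ S  input=h c e f $  — expand S ::= h Q e
step 2: stack=$ e Q h  input=h c e f $  — match h
step 3: stack=$ e Q  input=c e f $  — expand Q ::= c
step 4: stack=$ e c  input=c e f $  — match c
step 5: stack=$ e  input=e f $  — match e
step 6: stack=$  input=f $  — error: stack empty but input remains

f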